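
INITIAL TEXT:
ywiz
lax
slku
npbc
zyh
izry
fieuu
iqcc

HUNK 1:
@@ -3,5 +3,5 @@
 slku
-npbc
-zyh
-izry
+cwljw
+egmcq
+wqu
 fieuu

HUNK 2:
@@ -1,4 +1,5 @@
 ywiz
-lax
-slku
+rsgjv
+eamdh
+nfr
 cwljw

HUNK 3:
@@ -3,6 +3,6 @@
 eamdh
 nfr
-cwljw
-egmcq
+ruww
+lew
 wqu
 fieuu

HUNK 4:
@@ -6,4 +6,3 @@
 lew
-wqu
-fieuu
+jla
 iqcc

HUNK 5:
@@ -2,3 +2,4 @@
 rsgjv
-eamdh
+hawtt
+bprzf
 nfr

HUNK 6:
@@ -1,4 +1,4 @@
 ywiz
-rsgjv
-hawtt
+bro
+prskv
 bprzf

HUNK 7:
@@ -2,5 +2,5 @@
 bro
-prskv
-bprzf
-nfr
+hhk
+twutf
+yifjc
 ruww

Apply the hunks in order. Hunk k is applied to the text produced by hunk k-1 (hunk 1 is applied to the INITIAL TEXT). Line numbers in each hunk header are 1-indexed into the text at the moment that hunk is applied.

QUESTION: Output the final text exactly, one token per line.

Answer: ywiz
bro
hhk
twutf
yifjc
ruww
lew
jla
iqcc

Derivation:
Hunk 1: at line 3 remove [npbc,zyh,izry] add [cwljw,egmcq,wqu] -> 8 lines: ywiz lax slku cwljw egmcq wqu fieuu iqcc
Hunk 2: at line 1 remove [lax,slku] add [rsgjv,eamdh,nfr] -> 9 lines: ywiz rsgjv eamdh nfr cwljw egmcq wqu fieuu iqcc
Hunk 3: at line 3 remove [cwljw,egmcq] add [ruww,lew] -> 9 lines: ywiz rsgjv eamdh nfr ruww lew wqu fieuu iqcc
Hunk 4: at line 6 remove [wqu,fieuu] add [jla] -> 8 lines: ywiz rsgjv eamdh nfr ruww lew jla iqcc
Hunk 5: at line 2 remove [eamdh] add [hawtt,bprzf] -> 9 lines: ywiz rsgjv hawtt bprzf nfr ruww lew jla iqcc
Hunk 6: at line 1 remove [rsgjv,hawtt] add [bro,prskv] -> 9 lines: ywiz bro prskv bprzf nfr ruww lew jla iqcc
Hunk 7: at line 2 remove [prskv,bprzf,nfr] add [hhk,twutf,yifjc] -> 9 lines: ywiz bro hhk twutf yifjc ruww lew jla iqcc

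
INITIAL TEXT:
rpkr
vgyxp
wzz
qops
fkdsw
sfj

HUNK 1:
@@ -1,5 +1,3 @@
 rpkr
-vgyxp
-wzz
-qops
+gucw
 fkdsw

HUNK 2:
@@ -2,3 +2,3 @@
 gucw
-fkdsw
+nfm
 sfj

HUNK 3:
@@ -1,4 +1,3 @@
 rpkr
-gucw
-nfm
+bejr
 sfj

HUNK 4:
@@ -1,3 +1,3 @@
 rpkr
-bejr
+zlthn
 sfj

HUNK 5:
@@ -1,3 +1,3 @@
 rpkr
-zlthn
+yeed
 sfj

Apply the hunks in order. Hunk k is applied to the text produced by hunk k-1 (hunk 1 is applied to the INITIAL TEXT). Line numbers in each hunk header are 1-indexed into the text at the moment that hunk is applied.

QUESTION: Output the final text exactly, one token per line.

Hunk 1: at line 1 remove [vgyxp,wzz,qops] add [gucw] -> 4 lines: rpkr gucw fkdsw sfj
Hunk 2: at line 2 remove [fkdsw] add [nfm] -> 4 lines: rpkr gucw nfm sfj
Hunk 3: at line 1 remove [gucw,nfm] add [bejr] -> 3 lines: rpkr bejr sfj
Hunk 4: at line 1 remove [bejr] add [zlthn] -> 3 lines: rpkr zlthn sfj
Hunk 5: at line 1 remove [zlthn] add [yeed] -> 3 lines: rpkr yeed sfj

Answer: rpkr
yeed
sfj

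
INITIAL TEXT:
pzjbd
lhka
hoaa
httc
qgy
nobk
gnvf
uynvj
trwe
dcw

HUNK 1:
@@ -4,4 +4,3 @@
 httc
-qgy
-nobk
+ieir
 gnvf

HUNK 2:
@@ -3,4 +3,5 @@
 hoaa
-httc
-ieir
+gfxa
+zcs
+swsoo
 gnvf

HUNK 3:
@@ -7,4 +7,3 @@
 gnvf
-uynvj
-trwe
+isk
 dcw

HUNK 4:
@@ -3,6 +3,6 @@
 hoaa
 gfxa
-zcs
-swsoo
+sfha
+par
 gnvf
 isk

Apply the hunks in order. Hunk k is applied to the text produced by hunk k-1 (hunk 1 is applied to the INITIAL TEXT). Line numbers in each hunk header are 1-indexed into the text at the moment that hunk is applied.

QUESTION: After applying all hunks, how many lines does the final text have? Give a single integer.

Hunk 1: at line 4 remove [qgy,nobk] add [ieir] -> 9 lines: pzjbd lhka hoaa httc ieir gnvf uynvj trwe dcw
Hunk 2: at line 3 remove [httc,ieir] add [gfxa,zcs,swsoo] -> 10 lines: pzjbd lhka hoaa gfxa zcs swsoo gnvf uynvj trwe dcw
Hunk 3: at line 7 remove [uynvj,trwe] add [isk] -> 9 lines: pzjbd lhka hoaa gfxa zcs swsoo gnvf isk dcw
Hunk 4: at line 3 remove [zcs,swsoo] add [sfha,par] -> 9 lines: pzjbd lhka hoaa gfxa sfha par gnvf isk dcw
Final line count: 9

Answer: 9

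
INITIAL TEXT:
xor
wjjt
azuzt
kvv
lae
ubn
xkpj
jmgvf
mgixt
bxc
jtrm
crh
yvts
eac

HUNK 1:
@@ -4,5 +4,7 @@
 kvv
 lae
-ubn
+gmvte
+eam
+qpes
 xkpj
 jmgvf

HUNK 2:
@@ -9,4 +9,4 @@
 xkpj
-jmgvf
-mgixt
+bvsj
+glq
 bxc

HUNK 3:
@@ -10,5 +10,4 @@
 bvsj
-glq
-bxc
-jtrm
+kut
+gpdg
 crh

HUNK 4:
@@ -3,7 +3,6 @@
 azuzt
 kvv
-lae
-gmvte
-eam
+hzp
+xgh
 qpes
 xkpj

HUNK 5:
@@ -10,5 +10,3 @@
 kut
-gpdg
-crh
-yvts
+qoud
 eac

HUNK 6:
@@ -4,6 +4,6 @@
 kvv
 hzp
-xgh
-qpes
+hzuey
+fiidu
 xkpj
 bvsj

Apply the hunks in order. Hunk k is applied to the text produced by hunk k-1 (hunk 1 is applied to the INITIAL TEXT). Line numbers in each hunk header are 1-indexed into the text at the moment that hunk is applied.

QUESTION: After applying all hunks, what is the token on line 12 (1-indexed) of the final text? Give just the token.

Hunk 1: at line 4 remove [ubn] add [gmvte,eam,qpes] -> 16 lines: xor wjjt azuzt kvv lae gmvte eam qpes xkpj jmgvf mgixt bxc jtrm crh yvts eac
Hunk 2: at line 9 remove [jmgvf,mgixt] add [bvsj,glq] -> 16 lines: xor wjjt azuzt kvv lae gmvte eam qpes xkpj bvsj glq bxc jtrm crh yvts eac
Hunk 3: at line 10 remove [glq,bxc,jtrm] add [kut,gpdg] -> 15 lines: xor wjjt azuzt kvv lae gmvte eam qpes xkpj bvsj kut gpdg crh yvts eac
Hunk 4: at line 3 remove [lae,gmvte,eam] add [hzp,xgh] -> 14 lines: xor wjjt azuzt kvv hzp xgh qpes xkpj bvsj kut gpdg crh yvts eac
Hunk 5: at line 10 remove [gpdg,crh,yvts] add [qoud] -> 12 lines: xor wjjt azuzt kvv hzp xgh qpes xkpj bvsj kut qoud eac
Hunk 6: at line 4 remove [xgh,qpes] add [hzuey,fiidu] -> 12 lines: xor wjjt azuzt kvv hzp hzuey fiidu xkpj bvsj kut qoud eac
Final line 12: eac

Answer: eac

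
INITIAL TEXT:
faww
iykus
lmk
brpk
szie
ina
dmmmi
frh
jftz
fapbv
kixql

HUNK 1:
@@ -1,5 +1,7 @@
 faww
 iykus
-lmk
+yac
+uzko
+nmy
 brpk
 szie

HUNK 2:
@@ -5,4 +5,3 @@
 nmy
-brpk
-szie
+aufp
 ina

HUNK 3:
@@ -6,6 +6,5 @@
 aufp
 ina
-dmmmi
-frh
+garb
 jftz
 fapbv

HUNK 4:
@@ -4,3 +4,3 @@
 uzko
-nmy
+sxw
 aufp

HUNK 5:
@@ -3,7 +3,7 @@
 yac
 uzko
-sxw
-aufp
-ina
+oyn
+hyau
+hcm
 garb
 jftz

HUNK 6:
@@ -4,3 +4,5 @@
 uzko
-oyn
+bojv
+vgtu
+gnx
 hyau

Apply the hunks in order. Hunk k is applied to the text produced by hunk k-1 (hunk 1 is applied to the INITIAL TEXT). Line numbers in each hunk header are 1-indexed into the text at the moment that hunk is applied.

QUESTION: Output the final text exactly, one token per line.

Hunk 1: at line 1 remove [lmk] add [yac,uzko,nmy] -> 13 lines: faww iykus yac uzko nmy brpk szie ina dmmmi frh jftz fapbv kixql
Hunk 2: at line 5 remove [brpk,szie] add [aufp] -> 12 lines: faww iykus yac uzko nmy aufp ina dmmmi frh jftz fapbv kixql
Hunk 3: at line 6 remove [dmmmi,frh] add [garb] -> 11 lines: faww iykus yac uzko nmy aufp ina garb jftz fapbv kixql
Hunk 4: at line 4 remove [nmy] add [sxw] -> 11 lines: faww iykus yac uzko sxw aufp ina garb jftz fapbv kixql
Hunk 5: at line 3 remove [sxw,aufp,ina] add [oyn,hyau,hcm] -> 11 lines: faww iykus yac uzko oyn hyau hcm garb jftz fapbv kixql
Hunk 6: at line 4 remove [oyn] add [bojv,vgtu,gnx] -> 13 lines: faww iykus yac uzko bojv vgtu gnx hyau hcm garb jftz fapbv kixql

Answer: faww
iykus
yac
uzko
bojv
vgtu
gnx
hyau
hcm
garb
jftz
fapbv
kixql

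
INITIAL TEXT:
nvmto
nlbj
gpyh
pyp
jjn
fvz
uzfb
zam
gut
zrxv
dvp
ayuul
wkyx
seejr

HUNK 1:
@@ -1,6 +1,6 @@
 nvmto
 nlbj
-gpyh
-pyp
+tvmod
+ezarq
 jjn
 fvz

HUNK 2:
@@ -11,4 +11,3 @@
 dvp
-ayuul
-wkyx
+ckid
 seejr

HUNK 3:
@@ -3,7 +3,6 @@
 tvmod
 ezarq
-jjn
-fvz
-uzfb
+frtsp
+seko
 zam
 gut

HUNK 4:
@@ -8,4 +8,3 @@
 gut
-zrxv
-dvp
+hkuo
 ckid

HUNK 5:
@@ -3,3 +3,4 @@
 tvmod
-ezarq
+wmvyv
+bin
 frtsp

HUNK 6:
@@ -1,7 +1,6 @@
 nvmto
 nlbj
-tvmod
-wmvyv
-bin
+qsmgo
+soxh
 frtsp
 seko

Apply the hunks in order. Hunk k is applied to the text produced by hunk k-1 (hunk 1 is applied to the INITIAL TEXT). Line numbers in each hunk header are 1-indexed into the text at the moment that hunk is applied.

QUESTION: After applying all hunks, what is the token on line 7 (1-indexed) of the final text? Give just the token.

Hunk 1: at line 1 remove [gpyh,pyp] add [tvmod,ezarq] -> 14 lines: nvmto nlbj tvmod ezarq jjn fvz uzfb zam gut zrxv dvp ayuul wkyx seejr
Hunk 2: at line 11 remove [ayuul,wkyx] add [ckid] -> 13 lines: nvmto nlbj tvmod ezarq jjn fvz uzfb zam gut zrxv dvp ckid seejr
Hunk 3: at line 3 remove [jjn,fvz,uzfb] add [frtsp,seko] -> 12 lines: nvmto nlbj tvmod ezarq frtsp seko zam gut zrxv dvp ckid seejr
Hunk 4: at line 8 remove [zrxv,dvp] add [hkuo] -> 11 lines: nvmto nlbj tvmod ezarq frtsp seko zam gut hkuo ckid seejr
Hunk 5: at line 3 remove [ezarq] add [wmvyv,bin] -> 12 lines: nvmto nlbj tvmod wmvyv bin frtsp seko zam gut hkuo ckid seejr
Hunk 6: at line 1 remove [tvmod,wmvyv,bin] add [qsmgo,soxh] -> 11 lines: nvmto nlbj qsmgo soxh frtsp seko zam gut hkuo ckid seejr
Final line 7: zam

Answer: zam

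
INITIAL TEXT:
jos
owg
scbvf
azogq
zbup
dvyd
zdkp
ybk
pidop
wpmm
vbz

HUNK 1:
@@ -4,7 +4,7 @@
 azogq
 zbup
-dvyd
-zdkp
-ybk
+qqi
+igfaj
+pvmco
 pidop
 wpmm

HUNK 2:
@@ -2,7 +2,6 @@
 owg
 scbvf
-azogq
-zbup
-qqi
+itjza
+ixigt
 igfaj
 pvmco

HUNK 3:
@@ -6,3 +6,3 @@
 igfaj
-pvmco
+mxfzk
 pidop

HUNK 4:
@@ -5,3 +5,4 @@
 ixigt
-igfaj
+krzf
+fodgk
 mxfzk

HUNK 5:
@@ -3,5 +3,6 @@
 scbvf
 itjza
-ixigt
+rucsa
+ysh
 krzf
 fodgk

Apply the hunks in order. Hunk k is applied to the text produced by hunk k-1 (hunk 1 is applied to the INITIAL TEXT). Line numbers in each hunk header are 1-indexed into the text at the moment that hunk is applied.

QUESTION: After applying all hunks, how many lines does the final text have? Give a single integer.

Answer: 12

Derivation:
Hunk 1: at line 4 remove [dvyd,zdkp,ybk] add [qqi,igfaj,pvmco] -> 11 lines: jos owg scbvf azogq zbup qqi igfaj pvmco pidop wpmm vbz
Hunk 2: at line 2 remove [azogq,zbup,qqi] add [itjza,ixigt] -> 10 lines: jos owg scbvf itjza ixigt igfaj pvmco pidop wpmm vbz
Hunk 3: at line 6 remove [pvmco] add [mxfzk] -> 10 lines: jos owg scbvf itjza ixigt igfaj mxfzk pidop wpmm vbz
Hunk 4: at line 5 remove [igfaj] add [krzf,fodgk] -> 11 lines: jos owg scbvf itjza ixigt krzf fodgk mxfzk pidop wpmm vbz
Hunk 5: at line 3 remove [ixigt] add [rucsa,ysh] -> 12 lines: jos owg scbvf itjza rucsa ysh krzf fodgk mxfzk pidop wpmm vbz
Final line count: 12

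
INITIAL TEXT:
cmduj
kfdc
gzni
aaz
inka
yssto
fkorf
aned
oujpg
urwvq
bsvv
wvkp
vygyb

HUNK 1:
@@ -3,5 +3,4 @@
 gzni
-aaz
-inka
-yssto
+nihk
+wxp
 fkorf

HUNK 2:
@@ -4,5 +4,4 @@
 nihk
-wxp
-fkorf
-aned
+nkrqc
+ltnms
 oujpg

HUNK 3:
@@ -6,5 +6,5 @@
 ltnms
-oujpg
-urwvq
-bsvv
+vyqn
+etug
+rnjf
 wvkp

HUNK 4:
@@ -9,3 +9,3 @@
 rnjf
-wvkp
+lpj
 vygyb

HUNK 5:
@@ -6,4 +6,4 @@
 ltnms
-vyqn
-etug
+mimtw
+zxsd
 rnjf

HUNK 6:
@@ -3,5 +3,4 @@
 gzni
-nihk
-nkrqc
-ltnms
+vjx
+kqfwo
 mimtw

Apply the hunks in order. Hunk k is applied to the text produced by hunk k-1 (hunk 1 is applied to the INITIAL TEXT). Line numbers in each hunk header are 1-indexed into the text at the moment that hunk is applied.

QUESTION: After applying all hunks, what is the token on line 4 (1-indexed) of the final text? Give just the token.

Hunk 1: at line 3 remove [aaz,inka,yssto] add [nihk,wxp] -> 12 lines: cmduj kfdc gzni nihk wxp fkorf aned oujpg urwvq bsvv wvkp vygyb
Hunk 2: at line 4 remove [wxp,fkorf,aned] add [nkrqc,ltnms] -> 11 lines: cmduj kfdc gzni nihk nkrqc ltnms oujpg urwvq bsvv wvkp vygyb
Hunk 3: at line 6 remove [oujpg,urwvq,bsvv] add [vyqn,etug,rnjf] -> 11 lines: cmduj kfdc gzni nihk nkrqc ltnms vyqn etug rnjf wvkp vygyb
Hunk 4: at line 9 remove [wvkp] add [lpj] -> 11 lines: cmduj kfdc gzni nihk nkrqc ltnms vyqn etug rnjf lpj vygyb
Hunk 5: at line 6 remove [vyqn,etug] add [mimtw,zxsd] -> 11 lines: cmduj kfdc gzni nihk nkrqc ltnms mimtw zxsd rnjf lpj vygyb
Hunk 6: at line 3 remove [nihk,nkrqc,ltnms] add [vjx,kqfwo] -> 10 lines: cmduj kfdc gzni vjx kqfwo mimtw zxsd rnjf lpj vygyb
Final line 4: vjx

Answer: vjx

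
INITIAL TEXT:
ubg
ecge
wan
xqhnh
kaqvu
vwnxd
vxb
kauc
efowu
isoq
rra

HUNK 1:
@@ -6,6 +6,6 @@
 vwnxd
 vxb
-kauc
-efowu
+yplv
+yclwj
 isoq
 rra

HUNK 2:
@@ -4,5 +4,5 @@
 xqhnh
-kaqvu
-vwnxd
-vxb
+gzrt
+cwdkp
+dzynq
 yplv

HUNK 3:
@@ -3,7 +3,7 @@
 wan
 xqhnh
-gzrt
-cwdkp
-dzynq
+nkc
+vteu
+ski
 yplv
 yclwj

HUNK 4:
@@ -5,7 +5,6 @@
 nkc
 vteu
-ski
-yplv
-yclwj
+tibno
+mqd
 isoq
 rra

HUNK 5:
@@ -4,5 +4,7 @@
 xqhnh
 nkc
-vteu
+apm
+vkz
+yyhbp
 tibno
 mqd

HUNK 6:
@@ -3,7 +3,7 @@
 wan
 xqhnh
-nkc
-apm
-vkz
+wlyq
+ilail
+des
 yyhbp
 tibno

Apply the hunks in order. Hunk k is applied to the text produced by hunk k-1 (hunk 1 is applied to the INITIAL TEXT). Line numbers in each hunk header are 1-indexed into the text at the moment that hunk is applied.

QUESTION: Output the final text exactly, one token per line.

Hunk 1: at line 6 remove [kauc,efowu] add [yplv,yclwj] -> 11 lines: ubg ecge wan xqhnh kaqvu vwnxd vxb yplv yclwj isoq rra
Hunk 2: at line 4 remove [kaqvu,vwnxd,vxb] add [gzrt,cwdkp,dzynq] -> 11 lines: ubg ecge wan xqhnh gzrt cwdkp dzynq yplv yclwj isoq rra
Hunk 3: at line 3 remove [gzrt,cwdkp,dzynq] add [nkc,vteu,ski] -> 11 lines: ubg ecge wan xqhnh nkc vteu ski yplv yclwj isoq rra
Hunk 4: at line 5 remove [ski,yplv,yclwj] add [tibno,mqd] -> 10 lines: ubg ecge wan xqhnh nkc vteu tibno mqd isoq rra
Hunk 5: at line 4 remove [vteu] add [apm,vkz,yyhbp] -> 12 lines: ubg ecge wan xqhnh nkc apm vkz yyhbp tibno mqd isoq rra
Hunk 6: at line 3 remove [nkc,apm,vkz] add [wlyq,ilail,des] -> 12 lines: ubg ecge wan xqhnh wlyq ilail des yyhbp tibno mqd isoq rra

Answer: ubg
ecge
wan
xqhnh
wlyq
ilail
des
yyhbp
tibno
mqd
isoq
rra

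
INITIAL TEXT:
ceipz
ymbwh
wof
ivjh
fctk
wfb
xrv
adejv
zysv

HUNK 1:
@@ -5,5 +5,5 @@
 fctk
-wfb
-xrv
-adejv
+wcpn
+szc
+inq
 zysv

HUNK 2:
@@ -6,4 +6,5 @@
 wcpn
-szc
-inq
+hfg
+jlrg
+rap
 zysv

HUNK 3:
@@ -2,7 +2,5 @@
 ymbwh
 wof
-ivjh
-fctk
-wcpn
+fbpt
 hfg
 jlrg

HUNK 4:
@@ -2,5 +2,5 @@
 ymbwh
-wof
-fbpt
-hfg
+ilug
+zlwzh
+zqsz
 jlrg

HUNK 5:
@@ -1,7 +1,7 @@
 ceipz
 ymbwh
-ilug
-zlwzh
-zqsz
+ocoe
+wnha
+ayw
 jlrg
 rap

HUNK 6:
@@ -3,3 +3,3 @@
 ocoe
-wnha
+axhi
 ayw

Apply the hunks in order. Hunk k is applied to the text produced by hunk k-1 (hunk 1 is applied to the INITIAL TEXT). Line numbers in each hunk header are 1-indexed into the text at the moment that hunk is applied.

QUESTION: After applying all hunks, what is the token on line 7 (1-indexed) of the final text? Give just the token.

Answer: rap

Derivation:
Hunk 1: at line 5 remove [wfb,xrv,adejv] add [wcpn,szc,inq] -> 9 lines: ceipz ymbwh wof ivjh fctk wcpn szc inq zysv
Hunk 2: at line 6 remove [szc,inq] add [hfg,jlrg,rap] -> 10 lines: ceipz ymbwh wof ivjh fctk wcpn hfg jlrg rap zysv
Hunk 3: at line 2 remove [ivjh,fctk,wcpn] add [fbpt] -> 8 lines: ceipz ymbwh wof fbpt hfg jlrg rap zysv
Hunk 4: at line 2 remove [wof,fbpt,hfg] add [ilug,zlwzh,zqsz] -> 8 lines: ceipz ymbwh ilug zlwzh zqsz jlrg rap zysv
Hunk 5: at line 1 remove [ilug,zlwzh,zqsz] add [ocoe,wnha,ayw] -> 8 lines: ceipz ymbwh ocoe wnha ayw jlrg rap zysv
Hunk 6: at line 3 remove [wnha] add [axhi] -> 8 lines: ceipz ymbwh ocoe axhi ayw jlrg rap zysv
Final line 7: rap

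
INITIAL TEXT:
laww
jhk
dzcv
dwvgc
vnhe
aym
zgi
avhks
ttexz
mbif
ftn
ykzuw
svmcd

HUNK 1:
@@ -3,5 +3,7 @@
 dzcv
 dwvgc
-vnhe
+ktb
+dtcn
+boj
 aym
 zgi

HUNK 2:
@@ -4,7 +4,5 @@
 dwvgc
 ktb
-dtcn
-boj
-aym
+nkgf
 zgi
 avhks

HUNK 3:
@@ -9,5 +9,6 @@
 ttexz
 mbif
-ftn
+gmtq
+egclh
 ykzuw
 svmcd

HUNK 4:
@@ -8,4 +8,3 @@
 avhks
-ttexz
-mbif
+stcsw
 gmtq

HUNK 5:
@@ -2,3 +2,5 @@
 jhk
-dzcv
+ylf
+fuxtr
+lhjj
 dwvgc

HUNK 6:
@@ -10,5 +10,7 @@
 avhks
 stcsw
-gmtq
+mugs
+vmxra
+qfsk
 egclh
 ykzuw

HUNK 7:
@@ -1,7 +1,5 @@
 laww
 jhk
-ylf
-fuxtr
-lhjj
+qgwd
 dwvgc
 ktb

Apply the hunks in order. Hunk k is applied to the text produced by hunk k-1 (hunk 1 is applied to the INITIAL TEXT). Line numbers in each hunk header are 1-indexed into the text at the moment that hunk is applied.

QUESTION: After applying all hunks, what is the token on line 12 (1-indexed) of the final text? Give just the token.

Answer: qfsk

Derivation:
Hunk 1: at line 3 remove [vnhe] add [ktb,dtcn,boj] -> 15 lines: laww jhk dzcv dwvgc ktb dtcn boj aym zgi avhks ttexz mbif ftn ykzuw svmcd
Hunk 2: at line 4 remove [dtcn,boj,aym] add [nkgf] -> 13 lines: laww jhk dzcv dwvgc ktb nkgf zgi avhks ttexz mbif ftn ykzuw svmcd
Hunk 3: at line 9 remove [ftn] add [gmtq,egclh] -> 14 lines: laww jhk dzcv dwvgc ktb nkgf zgi avhks ttexz mbif gmtq egclh ykzuw svmcd
Hunk 4: at line 8 remove [ttexz,mbif] add [stcsw] -> 13 lines: laww jhk dzcv dwvgc ktb nkgf zgi avhks stcsw gmtq egclh ykzuw svmcd
Hunk 5: at line 2 remove [dzcv] add [ylf,fuxtr,lhjj] -> 15 lines: laww jhk ylf fuxtr lhjj dwvgc ktb nkgf zgi avhks stcsw gmtq egclh ykzuw svmcd
Hunk 6: at line 10 remove [gmtq] add [mugs,vmxra,qfsk] -> 17 lines: laww jhk ylf fuxtr lhjj dwvgc ktb nkgf zgi avhks stcsw mugs vmxra qfsk egclh ykzuw svmcd
Hunk 7: at line 1 remove [ylf,fuxtr,lhjj] add [qgwd] -> 15 lines: laww jhk qgwd dwvgc ktb nkgf zgi avhks stcsw mugs vmxra qfsk egclh ykzuw svmcd
Final line 12: qfsk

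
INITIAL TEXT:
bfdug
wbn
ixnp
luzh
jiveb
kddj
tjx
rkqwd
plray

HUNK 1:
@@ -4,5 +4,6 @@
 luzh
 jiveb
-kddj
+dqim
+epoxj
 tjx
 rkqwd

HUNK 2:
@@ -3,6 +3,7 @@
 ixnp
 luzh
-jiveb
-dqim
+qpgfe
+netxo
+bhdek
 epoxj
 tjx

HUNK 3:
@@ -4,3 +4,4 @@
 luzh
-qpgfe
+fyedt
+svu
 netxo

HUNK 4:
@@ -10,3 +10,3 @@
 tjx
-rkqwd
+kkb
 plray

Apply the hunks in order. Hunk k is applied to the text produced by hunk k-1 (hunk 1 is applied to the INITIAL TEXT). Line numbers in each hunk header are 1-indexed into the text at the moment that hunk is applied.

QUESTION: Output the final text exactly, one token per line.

Hunk 1: at line 4 remove [kddj] add [dqim,epoxj] -> 10 lines: bfdug wbn ixnp luzh jiveb dqim epoxj tjx rkqwd plray
Hunk 2: at line 3 remove [jiveb,dqim] add [qpgfe,netxo,bhdek] -> 11 lines: bfdug wbn ixnp luzh qpgfe netxo bhdek epoxj tjx rkqwd plray
Hunk 3: at line 4 remove [qpgfe] add [fyedt,svu] -> 12 lines: bfdug wbn ixnp luzh fyedt svu netxo bhdek epoxj tjx rkqwd plray
Hunk 4: at line 10 remove [rkqwd] add [kkb] -> 12 lines: bfdug wbn ixnp luzh fyedt svu netxo bhdek epoxj tjx kkb plray

Answer: bfdug
wbn
ixnp
luzh
fyedt
svu
netxo
bhdek
epoxj
tjx
kkb
plray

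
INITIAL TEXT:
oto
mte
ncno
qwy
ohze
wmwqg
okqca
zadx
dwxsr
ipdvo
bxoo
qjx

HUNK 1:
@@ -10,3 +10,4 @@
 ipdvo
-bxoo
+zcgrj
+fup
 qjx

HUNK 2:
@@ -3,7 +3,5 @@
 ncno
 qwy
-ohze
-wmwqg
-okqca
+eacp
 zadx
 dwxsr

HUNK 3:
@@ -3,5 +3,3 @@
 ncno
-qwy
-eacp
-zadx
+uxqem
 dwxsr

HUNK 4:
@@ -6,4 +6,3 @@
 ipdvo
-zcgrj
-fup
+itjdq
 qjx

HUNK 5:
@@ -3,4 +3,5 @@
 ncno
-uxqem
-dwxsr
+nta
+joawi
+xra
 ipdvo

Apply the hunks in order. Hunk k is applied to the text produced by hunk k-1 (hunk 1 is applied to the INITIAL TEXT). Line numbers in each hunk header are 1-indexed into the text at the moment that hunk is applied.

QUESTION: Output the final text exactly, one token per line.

Hunk 1: at line 10 remove [bxoo] add [zcgrj,fup] -> 13 lines: oto mte ncno qwy ohze wmwqg okqca zadx dwxsr ipdvo zcgrj fup qjx
Hunk 2: at line 3 remove [ohze,wmwqg,okqca] add [eacp] -> 11 lines: oto mte ncno qwy eacp zadx dwxsr ipdvo zcgrj fup qjx
Hunk 3: at line 3 remove [qwy,eacp,zadx] add [uxqem] -> 9 lines: oto mte ncno uxqem dwxsr ipdvo zcgrj fup qjx
Hunk 4: at line 6 remove [zcgrj,fup] add [itjdq] -> 8 lines: oto mte ncno uxqem dwxsr ipdvo itjdq qjx
Hunk 5: at line 3 remove [uxqem,dwxsr] add [nta,joawi,xra] -> 9 lines: oto mte ncno nta joawi xra ipdvo itjdq qjx

Answer: oto
mte
ncno
nta
joawi
xra
ipdvo
itjdq
qjx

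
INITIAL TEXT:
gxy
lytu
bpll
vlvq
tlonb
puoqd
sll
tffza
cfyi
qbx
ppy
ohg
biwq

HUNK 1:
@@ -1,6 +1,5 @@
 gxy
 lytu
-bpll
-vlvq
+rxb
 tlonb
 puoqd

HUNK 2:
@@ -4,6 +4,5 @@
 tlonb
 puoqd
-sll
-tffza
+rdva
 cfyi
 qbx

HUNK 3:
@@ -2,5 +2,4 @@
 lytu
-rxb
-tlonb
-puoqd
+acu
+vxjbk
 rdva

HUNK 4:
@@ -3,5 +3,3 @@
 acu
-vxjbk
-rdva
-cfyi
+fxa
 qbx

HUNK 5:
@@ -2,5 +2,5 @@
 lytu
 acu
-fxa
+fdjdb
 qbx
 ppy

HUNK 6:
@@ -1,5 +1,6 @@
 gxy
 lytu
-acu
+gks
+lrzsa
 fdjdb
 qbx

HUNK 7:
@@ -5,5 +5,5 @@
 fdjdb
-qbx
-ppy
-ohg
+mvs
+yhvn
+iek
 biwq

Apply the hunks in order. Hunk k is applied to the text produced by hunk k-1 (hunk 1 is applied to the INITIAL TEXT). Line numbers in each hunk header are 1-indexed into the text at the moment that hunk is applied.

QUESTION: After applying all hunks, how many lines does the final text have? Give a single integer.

Hunk 1: at line 1 remove [bpll,vlvq] add [rxb] -> 12 lines: gxy lytu rxb tlonb puoqd sll tffza cfyi qbx ppy ohg biwq
Hunk 2: at line 4 remove [sll,tffza] add [rdva] -> 11 lines: gxy lytu rxb tlonb puoqd rdva cfyi qbx ppy ohg biwq
Hunk 3: at line 2 remove [rxb,tlonb,puoqd] add [acu,vxjbk] -> 10 lines: gxy lytu acu vxjbk rdva cfyi qbx ppy ohg biwq
Hunk 4: at line 3 remove [vxjbk,rdva,cfyi] add [fxa] -> 8 lines: gxy lytu acu fxa qbx ppy ohg biwq
Hunk 5: at line 2 remove [fxa] add [fdjdb] -> 8 lines: gxy lytu acu fdjdb qbx ppy ohg biwq
Hunk 6: at line 1 remove [acu] add [gks,lrzsa] -> 9 lines: gxy lytu gks lrzsa fdjdb qbx ppy ohg biwq
Hunk 7: at line 5 remove [qbx,ppy,ohg] add [mvs,yhvn,iek] -> 9 lines: gxy lytu gks lrzsa fdjdb mvs yhvn iek biwq
Final line count: 9

Answer: 9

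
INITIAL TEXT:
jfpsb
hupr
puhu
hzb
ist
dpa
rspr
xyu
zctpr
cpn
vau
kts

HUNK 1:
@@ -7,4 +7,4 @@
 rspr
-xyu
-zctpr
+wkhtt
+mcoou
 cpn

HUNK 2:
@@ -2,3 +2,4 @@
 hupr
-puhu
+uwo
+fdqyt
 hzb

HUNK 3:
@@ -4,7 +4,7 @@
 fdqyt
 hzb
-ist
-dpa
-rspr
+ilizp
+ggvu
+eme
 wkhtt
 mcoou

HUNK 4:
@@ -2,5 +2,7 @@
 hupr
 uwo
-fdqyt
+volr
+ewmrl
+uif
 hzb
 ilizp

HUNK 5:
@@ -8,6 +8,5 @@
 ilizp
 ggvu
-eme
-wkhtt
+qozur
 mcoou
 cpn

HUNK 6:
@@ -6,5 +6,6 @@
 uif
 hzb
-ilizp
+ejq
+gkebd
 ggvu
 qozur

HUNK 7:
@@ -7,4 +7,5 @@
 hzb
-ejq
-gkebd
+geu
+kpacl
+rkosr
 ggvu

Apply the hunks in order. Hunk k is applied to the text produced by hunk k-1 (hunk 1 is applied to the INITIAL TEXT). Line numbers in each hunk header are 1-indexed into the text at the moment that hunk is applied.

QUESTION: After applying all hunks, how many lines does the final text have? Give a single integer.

Hunk 1: at line 7 remove [xyu,zctpr] add [wkhtt,mcoou] -> 12 lines: jfpsb hupr puhu hzb ist dpa rspr wkhtt mcoou cpn vau kts
Hunk 2: at line 2 remove [puhu] add [uwo,fdqyt] -> 13 lines: jfpsb hupr uwo fdqyt hzb ist dpa rspr wkhtt mcoou cpn vau kts
Hunk 3: at line 4 remove [ist,dpa,rspr] add [ilizp,ggvu,eme] -> 13 lines: jfpsb hupr uwo fdqyt hzb ilizp ggvu eme wkhtt mcoou cpn vau kts
Hunk 4: at line 2 remove [fdqyt] add [volr,ewmrl,uif] -> 15 lines: jfpsb hupr uwo volr ewmrl uif hzb ilizp ggvu eme wkhtt mcoou cpn vau kts
Hunk 5: at line 8 remove [eme,wkhtt] add [qozur] -> 14 lines: jfpsb hupr uwo volr ewmrl uif hzb ilizp ggvu qozur mcoou cpn vau kts
Hunk 6: at line 6 remove [ilizp] add [ejq,gkebd] -> 15 lines: jfpsb hupr uwo volr ewmrl uif hzb ejq gkebd ggvu qozur mcoou cpn vau kts
Hunk 7: at line 7 remove [ejq,gkebd] add [geu,kpacl,rkosr] -> 16 lines: jfpsb hupr uwo volr ewmrl uif hzb geu kpacl rkosr ggvu qozur mcoou cpn vau kts
Final line count: 16

Answer: 16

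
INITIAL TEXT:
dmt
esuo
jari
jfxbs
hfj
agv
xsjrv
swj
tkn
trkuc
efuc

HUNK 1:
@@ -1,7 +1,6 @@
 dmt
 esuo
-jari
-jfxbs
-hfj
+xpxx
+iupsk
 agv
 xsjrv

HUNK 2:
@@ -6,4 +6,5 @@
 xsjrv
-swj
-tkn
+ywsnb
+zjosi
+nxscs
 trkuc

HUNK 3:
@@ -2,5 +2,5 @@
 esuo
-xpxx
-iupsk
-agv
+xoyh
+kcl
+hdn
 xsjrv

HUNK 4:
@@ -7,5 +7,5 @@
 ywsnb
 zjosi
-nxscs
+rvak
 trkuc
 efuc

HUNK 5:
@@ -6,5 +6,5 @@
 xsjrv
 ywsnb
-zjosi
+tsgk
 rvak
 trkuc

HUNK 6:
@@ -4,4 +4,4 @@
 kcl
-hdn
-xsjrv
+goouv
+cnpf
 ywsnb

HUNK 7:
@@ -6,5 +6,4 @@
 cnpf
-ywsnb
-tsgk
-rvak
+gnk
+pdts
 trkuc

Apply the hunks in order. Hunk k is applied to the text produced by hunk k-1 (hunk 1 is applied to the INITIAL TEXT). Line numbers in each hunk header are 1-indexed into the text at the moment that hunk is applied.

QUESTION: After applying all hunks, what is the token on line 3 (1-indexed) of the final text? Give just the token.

Answer: xoyh

Derivation:
Hunk 1: at line 1 remove [jari,jfxbs,hfj] add [xpxx,iupsk] -> 10 lines: dmt esuo xpxx iupsk agv xsjrv swj tkn trkuc efuc
Hunk 2: at line 6 remove [swj,tkn] add [ywsnb,zjosi,nxscs] -> 11 lines: dmt esuo xpxx iupsk agv xsjrv ywsnb zjosi nxscs trkuc efuc
Hunk 3: at line 2 remove [xpxx,iupsk,agv] add [xoyh,kcl,hdn] -> 11 lines: dmt esuo xoyh kcl hdn xsjrv ywsnb zjosi nxscs trkuc efuc
Hunk 4: at line 7 remove [nxscs] add [rvak] -> 11 lines: dmt esuo xoyh kcl hdn xsjrv ywsnb zjosi rvak trkuc efuc
Hunk 5: at line 6 remove [zjosi] add [tsgk] -> 11 lines: dmt esuo xoyh kcl hdn xsjrv ywsnb tsgk rvak trkuc efuc
Hunk 6: at line 4 remove [hdn,xsjrv] add [goouv,cnpf] -> 11 lines: dmt esuo xoyh kcl goouv cnpf ywsnb tsgk rvak trkuc efuc
Hunk 7: at line 6 remove [ywsnb,tsgk,rvak] add [gnk,pdts] -> 10 lines: dmt esuo xoyh kcl goouv cnpf gnk pdts trkuc efuc
Final line 3: xoyh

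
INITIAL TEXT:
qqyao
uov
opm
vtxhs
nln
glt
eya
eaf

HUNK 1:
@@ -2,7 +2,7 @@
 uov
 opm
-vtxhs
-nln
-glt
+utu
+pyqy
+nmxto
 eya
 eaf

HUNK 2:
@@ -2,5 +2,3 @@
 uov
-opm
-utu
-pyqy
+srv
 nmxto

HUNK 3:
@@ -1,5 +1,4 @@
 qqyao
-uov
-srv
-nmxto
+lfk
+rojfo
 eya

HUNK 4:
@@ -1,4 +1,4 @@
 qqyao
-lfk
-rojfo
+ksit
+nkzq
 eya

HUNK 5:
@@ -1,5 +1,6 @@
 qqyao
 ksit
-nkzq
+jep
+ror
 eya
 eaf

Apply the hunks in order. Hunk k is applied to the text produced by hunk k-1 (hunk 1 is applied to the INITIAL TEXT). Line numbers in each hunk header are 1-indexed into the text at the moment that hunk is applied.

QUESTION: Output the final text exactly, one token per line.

Answer: qqyao
ksit
jep
ror
eya
eaf

Derivation:
Hunk 1: at line 2 remove [vtxhs,nln,glt] add [utu,pyqy,nmxto] -> 8 lines: qqyao uov opm utu pyqy nmxto eya eaf
Hunk 2: at line 2 remove [opm,utu,pyqy] add [srv] -> 6 lines: qqyao uov srv nmxto eya eaf
Hunk 3: at line 1 remove [uov,srv,nmxto] add [lfk,rojfo] -> 5 lines: qqyao lfk rojfo eya eaf
Hunk 4: at line 1 remove [lfk,rojfo] add [ksit,nkzq] -> 5 lines: qqyao ksit nkzq eya eaf
Hunk 5: at line 1 remove [nkzq] add [jep,ror] -> 6 lines: qqyao ksit jep ror eya eaf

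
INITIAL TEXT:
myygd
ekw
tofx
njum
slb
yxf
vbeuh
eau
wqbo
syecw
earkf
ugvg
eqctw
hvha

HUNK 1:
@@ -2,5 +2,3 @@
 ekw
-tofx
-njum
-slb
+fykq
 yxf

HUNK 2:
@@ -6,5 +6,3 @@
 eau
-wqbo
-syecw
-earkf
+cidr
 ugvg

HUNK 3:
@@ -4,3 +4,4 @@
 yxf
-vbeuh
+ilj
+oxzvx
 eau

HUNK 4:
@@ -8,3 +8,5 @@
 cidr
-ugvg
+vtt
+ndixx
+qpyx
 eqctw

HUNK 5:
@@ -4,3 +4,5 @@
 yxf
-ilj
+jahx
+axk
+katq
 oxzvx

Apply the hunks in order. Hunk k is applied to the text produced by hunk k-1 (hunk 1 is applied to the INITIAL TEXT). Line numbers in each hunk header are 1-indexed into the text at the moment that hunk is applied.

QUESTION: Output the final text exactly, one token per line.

Answer: myygd
ekw
fykq
yxf
jahx
axk
katq
oxzvx
eau
cidr
vtt
ndixx
qpyx
eqctw
hvha

Derivation:
Hunk 1: at line 2 remove [tofx,njum,slb] add [fykq] -> 12 lines: myygd ekw fykq yxf vbeuh eau wqbo syecw earkf ugvg eqctw hvha
Hunk 2: at line 6 remove [wqbo,syecw,earkf] add [cidr] -> 10 lines: myygd ekw fykq yxf vbeuh eau cidr ugvg eqctw hvha
Hunk 3: at line 4 remove [vbeuh] add [ilj,oxzvx] -> 11 lines: myygd ekw fykq yxf ilj oxzvx eau cidr ugvg eqctw hvha
Hunk 4: at line 8 remove [ugvg] add [vtt,ndixx,qpyx] -> 13 lines: myygd ekw fykq yxf ilj oxzvx eau cidr vtt ndixx qpyx eqctw hvha
Hunk 5: at line 4 remove [ilj] add [jahx,axk,katq] -> 15 lines: myygd ekw fykq yxf jahx axk katq oxzvx eau cidr vtt ndixx qpyx eqctw hvha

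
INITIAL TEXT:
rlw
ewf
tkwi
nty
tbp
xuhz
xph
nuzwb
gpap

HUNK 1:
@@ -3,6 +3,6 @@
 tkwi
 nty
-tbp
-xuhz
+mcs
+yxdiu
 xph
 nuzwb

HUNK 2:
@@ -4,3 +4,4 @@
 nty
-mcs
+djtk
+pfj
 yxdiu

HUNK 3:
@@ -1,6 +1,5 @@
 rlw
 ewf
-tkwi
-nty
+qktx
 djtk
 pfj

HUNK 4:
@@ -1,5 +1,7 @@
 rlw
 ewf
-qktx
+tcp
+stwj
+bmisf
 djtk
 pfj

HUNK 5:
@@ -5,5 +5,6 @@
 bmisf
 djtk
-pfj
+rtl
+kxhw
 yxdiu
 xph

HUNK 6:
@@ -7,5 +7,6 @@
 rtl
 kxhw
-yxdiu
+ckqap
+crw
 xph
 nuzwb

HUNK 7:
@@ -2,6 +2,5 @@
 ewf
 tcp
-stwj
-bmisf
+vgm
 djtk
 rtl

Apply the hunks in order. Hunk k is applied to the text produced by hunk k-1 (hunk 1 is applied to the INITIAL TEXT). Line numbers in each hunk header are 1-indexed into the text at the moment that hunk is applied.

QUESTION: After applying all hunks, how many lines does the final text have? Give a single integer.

Hunk 1: at line 3 remove [tbp,xuhz] add [mcs,yxdiu] -> 9 lines: rlw ewf tkwi nty mcs yxdiu xph nuzwb gpap
Hunk 2: at line 4 remove [mcs] add [djtk,pfj] -> 10 lines: rlw ewf tkwi nty djtk pfj yxdiu xph nuzwb gpap
Hunk 3: at line 1 remove [tkwi,nty] add [qktx] -> 9 lines: rlw ewf qktx djtk pfj yxdiu xph nuzwb gpap
Hunk 4: at line 1 remove [qktx] add [tcp,stwj,bmisf] -> 11 lines: rlw ewf tcp stwj bmisf djtk pfj yxdiu xph nuzwb gpap
Hunk 5: at line 5 remove [pfj] add [rtl,kxhw] -> 12 lines: rlw ewf tcp stwj bmisf djtk rtl kxhw yxdiu xph nuzwb gpap
Hunk 6: at line 7 remove [yxdiu] add [ckqap,crw] -> 13 lines: rlw ewf tcp stwj bmisf djtk rtl kxhw ckqap crw xph nuzwb gpap
Hunk 7: at line 2 remove [stwj,bmisf] add [vgm] -> 12 lines: rlw ewf tcp vgm djtk rtl kxhw ckqap crw xph nuzwb gpap
Final line count: 12

Answer: 12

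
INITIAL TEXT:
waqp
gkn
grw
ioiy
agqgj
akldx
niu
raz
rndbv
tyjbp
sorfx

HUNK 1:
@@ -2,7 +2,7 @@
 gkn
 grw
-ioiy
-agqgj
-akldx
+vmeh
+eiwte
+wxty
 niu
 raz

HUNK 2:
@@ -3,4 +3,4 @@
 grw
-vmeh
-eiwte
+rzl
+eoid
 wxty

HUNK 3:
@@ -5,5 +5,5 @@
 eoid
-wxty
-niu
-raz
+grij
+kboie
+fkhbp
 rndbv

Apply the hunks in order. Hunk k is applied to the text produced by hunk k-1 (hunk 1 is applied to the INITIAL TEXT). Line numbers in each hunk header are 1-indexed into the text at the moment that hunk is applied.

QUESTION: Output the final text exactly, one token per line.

Answer: waqp
gkn
grw
rzl
eoid
grij
kboie
fkhbp
rndbv
tyjbp
sorfx

Derivation:
Hunk 1: at line 2 remove [ioiy,agqgj,akldx] add [vmeh,eiwte,wxty] -> 11 lines: waqp gkn grw vmeh eiwte wxty niu raz rndbv tyjbp sorfx
Hunk 2: at line 3 remove [vmeh,eiwte] add [rzl,eoid] -> 11 lines: waqp gkn grw rzl eoid wxty niu raz rndbv tyjbp sorfx
Hunk 3: at line 5 remove [wxty,niu,raz] add [grij,kboie,fkhbp] -> 11 lines: waqp gkn grw rzl eoid grij kboie fkhbp rndbv tyjbp sorfx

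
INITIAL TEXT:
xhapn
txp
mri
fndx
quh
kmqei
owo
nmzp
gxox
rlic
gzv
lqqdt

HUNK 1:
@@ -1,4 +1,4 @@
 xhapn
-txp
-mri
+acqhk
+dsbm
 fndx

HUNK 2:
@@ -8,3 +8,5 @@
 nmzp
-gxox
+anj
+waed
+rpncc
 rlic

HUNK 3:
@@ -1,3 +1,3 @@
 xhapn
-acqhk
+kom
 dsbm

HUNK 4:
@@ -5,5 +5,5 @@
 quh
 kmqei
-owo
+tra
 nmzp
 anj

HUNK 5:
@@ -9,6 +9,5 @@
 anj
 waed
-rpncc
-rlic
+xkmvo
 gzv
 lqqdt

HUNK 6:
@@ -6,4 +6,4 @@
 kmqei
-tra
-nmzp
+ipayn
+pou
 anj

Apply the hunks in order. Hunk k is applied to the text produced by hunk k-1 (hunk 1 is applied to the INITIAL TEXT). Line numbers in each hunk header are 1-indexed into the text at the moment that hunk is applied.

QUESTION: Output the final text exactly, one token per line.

Answer: xhapn
kom
dsbm
fndx
quh
kmqei
ipayn
pou
anj
waed
xkmvo
gzv
lqqdt

Derivation:
Hunk 1: at line 1 remove [txp,mri] add [acqhk,dsbm] -> 12 lines: xhapn acqhk dsbm fndx quh kmqei owo nmzp gxox rlic gzv lqqdt
Hunk 2: at line 8 remove [gxox] add [anj,waed,rpncc] -> 14 lines: xhapn acqhk dsbm fndx quh kmqei owo nmzp anj waed rpncc rlic gzv lqqdt
Hunk 3: at line 1 remove [acqhk] add [kom] -> 14 lines: xhapn kom dsbm fndx quh kmqei owo nmzp anj waed rpncc rlic gzv lqqdt
Hunk 4: at line 5 remove [owo] add [tra] -> 14 lines: xhapn kom dsbm fndx quh kmqei tra nmzp anj waed rpncc rlic gzv lqqdt
Hunk 5: at line 9 remove [rpncc,rlic] add [xkmvo] -> 13 lines: xhapn kom dsbm fndx quh kmqei tra nmzp anj waed xkmvo gzv lqqdt
Hunk 6: at line 6 remove [tra,nmzp] add [ipayn,pou] -> 13 lines: xhapn kom dsbm fndx quh kmqei ipayn pou anj waed xkmvo gzv lqqdt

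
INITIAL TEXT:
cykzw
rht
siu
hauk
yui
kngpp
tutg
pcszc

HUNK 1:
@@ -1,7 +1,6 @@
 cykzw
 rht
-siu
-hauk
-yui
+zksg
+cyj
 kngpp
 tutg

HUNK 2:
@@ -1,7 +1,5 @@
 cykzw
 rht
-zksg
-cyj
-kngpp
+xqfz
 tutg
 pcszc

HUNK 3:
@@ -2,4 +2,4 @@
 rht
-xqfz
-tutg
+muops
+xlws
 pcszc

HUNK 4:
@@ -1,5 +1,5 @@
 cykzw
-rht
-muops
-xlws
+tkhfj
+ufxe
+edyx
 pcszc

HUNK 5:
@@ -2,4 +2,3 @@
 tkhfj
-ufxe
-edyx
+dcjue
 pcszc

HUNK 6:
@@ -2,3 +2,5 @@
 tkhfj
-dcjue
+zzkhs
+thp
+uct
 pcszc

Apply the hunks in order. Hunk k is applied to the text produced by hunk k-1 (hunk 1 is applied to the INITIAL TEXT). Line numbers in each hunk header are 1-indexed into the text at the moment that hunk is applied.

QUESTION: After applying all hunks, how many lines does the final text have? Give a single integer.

Hunk 1: at line 1 remove [siu,hauk,yui] add [zksg,cyj] -> 7 lines: cykzw rht zksg cyj kngpp tutg pcszc
Hunk 2: at line 1 remove [zksg,cyj,kngpp] add [xqfz] -> 5 lines: cykzw rht xqfz tutg pcszc
Hunk 3: at line 2 remove [xqfz,tutg] add [muops,xlws] -> 5 lines: cykzw rht muops xlws pcszc
Hunk 4: at line 1 remove [rht,muops,xlws] add [tkhfj,ufxe,edyx] -> 5 lines: cykzw tkhfj ufxe edyx pcszc
Hunk 5: at line 2 remove [ufxe,edyx] add [dcjue] -> 4 lines: cykzw tkhfj dcjue pcszc
Hunk 6: at line 2 remove [dcjue] add [zzkhs,thp,uct] -> 6 lines: cykzw tkhfj zzkhs thp uct pcszc
Final line count: 6

Answer: 6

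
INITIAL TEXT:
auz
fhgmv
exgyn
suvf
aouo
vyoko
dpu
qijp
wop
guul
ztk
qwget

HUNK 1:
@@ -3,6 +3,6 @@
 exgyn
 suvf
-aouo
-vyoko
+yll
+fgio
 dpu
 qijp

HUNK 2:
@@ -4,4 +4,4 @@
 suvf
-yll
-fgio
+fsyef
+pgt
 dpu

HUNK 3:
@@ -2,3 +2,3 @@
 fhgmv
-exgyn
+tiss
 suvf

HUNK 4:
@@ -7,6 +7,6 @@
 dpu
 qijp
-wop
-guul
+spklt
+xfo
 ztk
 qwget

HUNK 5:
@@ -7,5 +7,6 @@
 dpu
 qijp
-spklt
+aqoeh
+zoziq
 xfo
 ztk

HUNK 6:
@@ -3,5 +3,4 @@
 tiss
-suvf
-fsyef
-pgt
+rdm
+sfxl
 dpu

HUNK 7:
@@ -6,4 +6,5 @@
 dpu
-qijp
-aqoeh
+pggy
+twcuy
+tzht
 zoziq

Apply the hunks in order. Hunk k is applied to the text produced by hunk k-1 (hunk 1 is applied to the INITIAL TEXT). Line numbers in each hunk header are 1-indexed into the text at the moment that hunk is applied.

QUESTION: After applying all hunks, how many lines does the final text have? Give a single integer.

Answer: 13

Derivation:
Hunk 1: at line 3 remove [aouo,vyoko] add [yll,fgio] -> 12 lines: auz fhgmv exgyn suvf yll fgio dpu qijp wop guul ztk qwget
Hunk 2: at line 4 remove [yll,fgio] add [fsyef,pgt] -> 12 lines: auz fhgmv exgyn suvf fsyef pgt dpu qijp wop guul ztk qwget
Hunk 3: at line 2 remove [exgyn] add [tiss] -> 12 lines: auz fhgmv tiss suvf fsyef pgt dpu qijp wop guul ztk qwget
Hunk 4: at line 7 remove [wop,guul] add [spklt,xfo] -> 12 lines: auz fhgmv tiss suvf fsyef pgt dpu qijp spklt xfo ztk qwget
Hunk 5: at line 7 remove [spklt] add [aqoeh,zoziq] -> 13 lines: auz fhgmv tiss suvf fsyef pgt dpu qijp aqoeh zoziq xfo ztk qwget
Hunk 6: at line 3 remove [suvf,fsyef,pgt] add [rdm,sfxl] -> 12 lines: auz fhgmv tiss rdm sfxl dpu qijp aqoeh zoziq xfo ztk qwget
Hunk 7: at line 6 remove [qijp,aqoeh] add [pggy,twcuy,tzht] -> 13 lines: auz fhgmv tiss rdm sfxl dpu pggy twcuy tzht zoziq xfo ztk qwget
Final line count: 13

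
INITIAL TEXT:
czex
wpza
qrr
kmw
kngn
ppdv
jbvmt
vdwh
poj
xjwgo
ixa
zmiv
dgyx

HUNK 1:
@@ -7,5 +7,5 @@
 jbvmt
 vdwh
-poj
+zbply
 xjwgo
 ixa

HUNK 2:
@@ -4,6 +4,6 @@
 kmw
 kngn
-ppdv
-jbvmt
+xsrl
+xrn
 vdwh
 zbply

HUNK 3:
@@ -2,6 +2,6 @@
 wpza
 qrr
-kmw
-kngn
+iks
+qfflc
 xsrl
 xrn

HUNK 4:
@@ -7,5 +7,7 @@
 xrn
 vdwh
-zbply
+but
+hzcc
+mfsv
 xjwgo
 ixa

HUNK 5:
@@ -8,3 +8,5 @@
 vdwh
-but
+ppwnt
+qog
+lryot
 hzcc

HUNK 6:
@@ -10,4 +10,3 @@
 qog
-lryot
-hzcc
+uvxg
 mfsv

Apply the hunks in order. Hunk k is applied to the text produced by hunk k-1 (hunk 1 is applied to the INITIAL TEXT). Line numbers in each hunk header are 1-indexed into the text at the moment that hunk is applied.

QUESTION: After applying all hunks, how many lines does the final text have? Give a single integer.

Hunk 1: at line 7 remove [poj] add [zbply] -> 13 lines: czex wpza qrr kmw kngn ppdv jbvmt vdwh zbply xjwgo ixa zmiv dgyx
Hunk 2: at line 4 remove [ppdv,jbvmt] add [xsrl,xrn] -> 13 lines: czex wpza qrr kmw kngn xsrl xrn vdwh zbply xjwgo ixa zmiv dgyx
Hunk 3: at line 2 remove [kmw,kngn] add [iks,qfflc] -> 13 lines: czex wpza qrr iks qfflc xsrl xrn vdwh zbply xjwgo ixa zmiv dgyx
Hunk 4: at line 7 remove [zbply] add [but,hzcc,mfsv] -> 15 lines: czex wpza qrr iks qfflc xsrl xrn vdwh but hzcc mfsv xjwgo ixa zmiv dgyx
Hunk 5: at line 8 remove [but] add [ppwnt,qog,lryot] -> 17 lines: czex wpza qrr iks qfflc xsrl xrn vdwh ppwnt qog lryot hzcc mfsv xjwgo ixa zmiv dgyx
Hunk 6: at line 10 remove [lryot,hzcc] add [uvxg] -> 16 lines: czex wpza qrr iks qfflc xsrl xrn vdwh ppwnt qog uvxg mfsv xjwgo ixa zmiv dgyx
Final line count: 16

Answer: 16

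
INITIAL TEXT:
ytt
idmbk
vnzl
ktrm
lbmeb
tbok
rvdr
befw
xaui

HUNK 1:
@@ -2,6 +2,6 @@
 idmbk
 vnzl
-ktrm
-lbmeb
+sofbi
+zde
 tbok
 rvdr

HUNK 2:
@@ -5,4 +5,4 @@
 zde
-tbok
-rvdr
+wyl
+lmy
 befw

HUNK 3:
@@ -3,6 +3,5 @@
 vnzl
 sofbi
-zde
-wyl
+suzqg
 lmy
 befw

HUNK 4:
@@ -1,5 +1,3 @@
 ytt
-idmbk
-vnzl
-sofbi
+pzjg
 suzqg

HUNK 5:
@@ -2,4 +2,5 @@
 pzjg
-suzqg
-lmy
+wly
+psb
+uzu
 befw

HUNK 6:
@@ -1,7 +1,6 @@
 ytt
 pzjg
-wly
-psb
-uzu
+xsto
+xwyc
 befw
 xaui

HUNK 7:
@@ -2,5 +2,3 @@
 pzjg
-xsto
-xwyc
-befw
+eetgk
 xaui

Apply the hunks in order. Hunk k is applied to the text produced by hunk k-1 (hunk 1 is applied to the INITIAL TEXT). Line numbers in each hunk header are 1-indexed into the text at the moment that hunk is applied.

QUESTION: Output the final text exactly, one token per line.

Hunk 1: at line 2 remove [ktrm,lbmeb] add [sofbi,zde] -> 9 lines: ytt idmbk vnzl sofbi zde tbok rvdr befw xaui
Hunk 2: at line 5 remove [tbok,rvdr] add [wyl,lmy] -> 9 lines: ytt idmbk vnzl sofbi zde wyl lmy befw xaui
Hunk 3: at line 3 remove [zde,wyl] add [suzqg] -> 8 lines: ytt idmbk vnzl sofbi suzqg lmy befw xaui
Hunk 4: at line 1 remove [idmbk,vnzl,sofbi] add [pzjg] -> 6 lines: ytt pzjg suzqg lmy befw xaui
Hunk 5: at line 2 remove [suzqg,lmy] add [wly,psb,uzu] -> 7 lines: ytt pzjg wly psb uzu befw xaui
Hunk 6: at line 1 remove [wly,psb,uzu] add [xsto,xwyc] -> 6 lines: ytt pzjg xsto xwyc befw xaui
Hunk 7: at line 2 remove [xsto,xwyc,befw] add [eetgk] -> 4 lines: ytt pzjg eetgk xaui

Answer: ytt
pzjg
eetgk
xaui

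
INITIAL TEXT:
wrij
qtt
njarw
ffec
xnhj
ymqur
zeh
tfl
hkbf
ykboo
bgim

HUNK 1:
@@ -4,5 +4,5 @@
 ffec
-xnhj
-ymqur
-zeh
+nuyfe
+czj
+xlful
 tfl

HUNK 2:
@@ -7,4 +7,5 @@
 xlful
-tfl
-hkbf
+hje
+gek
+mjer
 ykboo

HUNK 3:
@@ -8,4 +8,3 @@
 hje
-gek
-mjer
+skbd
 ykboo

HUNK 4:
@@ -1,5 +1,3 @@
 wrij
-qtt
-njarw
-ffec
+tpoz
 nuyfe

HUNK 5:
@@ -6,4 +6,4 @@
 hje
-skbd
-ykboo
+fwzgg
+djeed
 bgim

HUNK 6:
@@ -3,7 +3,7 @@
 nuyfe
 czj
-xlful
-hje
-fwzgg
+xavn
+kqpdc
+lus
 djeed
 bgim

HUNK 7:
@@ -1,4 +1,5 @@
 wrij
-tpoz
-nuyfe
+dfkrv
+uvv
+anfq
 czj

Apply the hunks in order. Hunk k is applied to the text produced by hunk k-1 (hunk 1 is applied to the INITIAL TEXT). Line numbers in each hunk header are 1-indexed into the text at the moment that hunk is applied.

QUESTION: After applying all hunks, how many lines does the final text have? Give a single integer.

Answer: 10

Derivation:
Hunk 1: at line 4 remove [xnhj,ymqur,zeh] add [nuyfe,czj,xlful] -> 11 lines: wrij qtt njarw ffec nuyfe czj xlful tfl hkbf ykboo bgim
Hunk 2: at line 7 remove [tfl,hkbf] add [hje,gek,mjer] -> 12 lines: wrij qtt njarw ffec nuyfe czj xlful hje gek mjer ykboo bgim
Hunk 3: at line 8 remove [gek,mjer] add [skbd] -> 11 lines: wrij qtt njarw ffec nuyfe czj xlful hje skbd ykboo bgim
Hunk 4: at line 1 remove [qtt,njarw,ffec] add [tpoz] -> 9 lines: wrij tpoz nuyfe czj xlful hje skbd ykboo bgim
Hunk 5: at line 6 remove [skbd,ykboo] add [fwzgg,djeed] -> 9 lines: wrij tpoz nuyfe czj xlful hje fwzgg djeed bgim
Hunk 6: at line 3 remove [xlful,hje,fwzgg] add [xavn,kqpdc,lus] -> 9 lines: wrij tpoz nuyfe czj xavn kqpdc lus djeed bgim
Hunk 7: at line 1 remove [tpoz,nuyfe] add [dfkrv,uvv,anfq] -> 10 lines: wrij dfkrv uvv anfq czj xavn kqpdc lus djeed bgim
Final line count: 10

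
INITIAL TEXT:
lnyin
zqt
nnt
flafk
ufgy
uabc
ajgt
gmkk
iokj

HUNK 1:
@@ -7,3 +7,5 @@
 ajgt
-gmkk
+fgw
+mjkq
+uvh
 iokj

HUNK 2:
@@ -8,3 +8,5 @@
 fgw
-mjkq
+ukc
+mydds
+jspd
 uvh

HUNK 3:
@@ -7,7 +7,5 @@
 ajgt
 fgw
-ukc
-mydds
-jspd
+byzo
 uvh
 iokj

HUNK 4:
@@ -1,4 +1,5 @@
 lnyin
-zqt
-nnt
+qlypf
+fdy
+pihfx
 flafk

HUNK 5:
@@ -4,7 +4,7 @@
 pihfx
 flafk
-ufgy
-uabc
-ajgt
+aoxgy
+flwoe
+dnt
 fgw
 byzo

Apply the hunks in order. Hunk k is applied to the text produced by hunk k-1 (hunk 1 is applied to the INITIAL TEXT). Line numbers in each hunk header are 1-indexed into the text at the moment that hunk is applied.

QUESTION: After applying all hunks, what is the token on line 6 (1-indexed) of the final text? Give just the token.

Hunk 1: at line 7 remove [gmkk] add [fgw,mjkq,uvh] -> 11 lines: lnyin zqt nnt flafk ufgy uabc ajgt fgw mjkq uvh iokj
Hunk 2: at line 8 remove [mjkq] add [ukc,mydds,jspd] -> 13 lines: lnyin zqt nnt flafk ufgy uabc ajgt fgw ukc mydds jspd uvh iokj
Hunk 3: at line 7 remove [ukc,mydds,jspd] add [byzo] -> 11 lines: lnyin zqt nnt flafk ufgy uabc ajgt fgw byzo uvh iokj
Hunk 4: at line 1 remove [zqt,nnt] add [qlypf,fdy,pihfx] -> 12 lines: lnyin qlypf fdy pihfx flafk ufgy uabc ajgt fgw byzo uvh iokj
Hunk 5: at line 4 remove [ufgy,uabc,ajgt] add [aoxgy,flwoe,dnt] -> 12 lines: lnyin qlypf fdy pihfx flafk aoxgy flwoe dnt fgw byzo uvh iokj
Final line 6: aoxgy

Answer: aoxgy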